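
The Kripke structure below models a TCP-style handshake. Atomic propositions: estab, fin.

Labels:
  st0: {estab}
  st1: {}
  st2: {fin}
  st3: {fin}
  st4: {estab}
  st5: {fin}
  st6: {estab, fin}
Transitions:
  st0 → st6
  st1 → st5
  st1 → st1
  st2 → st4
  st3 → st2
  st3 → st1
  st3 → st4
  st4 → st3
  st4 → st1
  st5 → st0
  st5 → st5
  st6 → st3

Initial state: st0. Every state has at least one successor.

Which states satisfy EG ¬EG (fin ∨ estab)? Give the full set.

{st1}

States satisfying ¬EG (fin ∨ estab): {st1}.
States satisfying EG ¬EG (fin ∨ estab): {st1}.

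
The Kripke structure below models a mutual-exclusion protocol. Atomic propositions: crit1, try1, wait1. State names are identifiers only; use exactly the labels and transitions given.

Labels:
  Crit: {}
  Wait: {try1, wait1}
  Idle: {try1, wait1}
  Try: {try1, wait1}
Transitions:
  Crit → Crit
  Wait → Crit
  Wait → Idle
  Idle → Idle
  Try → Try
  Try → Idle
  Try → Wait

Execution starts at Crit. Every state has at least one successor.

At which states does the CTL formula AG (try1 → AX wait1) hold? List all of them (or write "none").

{Crit, Idle}

States satisfying try1 → AX wait1: {Crit, Idle, Try}.
States satisfying AG (try1 → AX wait1): {Crit, Idle}.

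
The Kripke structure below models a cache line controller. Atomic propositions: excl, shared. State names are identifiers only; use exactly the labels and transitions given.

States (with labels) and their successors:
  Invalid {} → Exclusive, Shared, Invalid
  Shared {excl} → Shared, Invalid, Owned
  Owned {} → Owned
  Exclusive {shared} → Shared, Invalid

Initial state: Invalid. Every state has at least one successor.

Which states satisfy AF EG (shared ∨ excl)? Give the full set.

{Shared, Exclusive}

States satisfying EG (shared ∨ excl): {Shared, Exclusive}.
States satisfying AF EG (shared ∨ excl): {Shared, Exclusive}.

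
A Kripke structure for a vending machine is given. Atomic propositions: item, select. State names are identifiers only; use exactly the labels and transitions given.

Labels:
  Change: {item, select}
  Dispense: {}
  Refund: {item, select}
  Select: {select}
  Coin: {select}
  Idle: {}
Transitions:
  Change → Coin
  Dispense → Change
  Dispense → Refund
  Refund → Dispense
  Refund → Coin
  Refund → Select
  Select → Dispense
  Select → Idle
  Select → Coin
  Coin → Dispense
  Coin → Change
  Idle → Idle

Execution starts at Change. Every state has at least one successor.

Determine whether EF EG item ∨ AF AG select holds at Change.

Violated

States satisfying EG item: ∅.
States satisfying EF EG item: ∅.
States satisfying AG select: ∅.
States satisfying AF AG select: ∅.
States satisfying EF EG item ∨ AF AG select: ∅.
Change ∉ Sat(EF EG item ∨ AF AG select).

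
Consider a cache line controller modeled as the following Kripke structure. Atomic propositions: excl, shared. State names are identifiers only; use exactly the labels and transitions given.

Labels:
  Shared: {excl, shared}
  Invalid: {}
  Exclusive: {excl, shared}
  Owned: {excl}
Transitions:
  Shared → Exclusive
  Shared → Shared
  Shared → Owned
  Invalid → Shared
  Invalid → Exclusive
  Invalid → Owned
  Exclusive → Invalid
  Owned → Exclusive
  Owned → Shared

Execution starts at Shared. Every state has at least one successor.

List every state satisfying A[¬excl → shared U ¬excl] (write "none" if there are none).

{Invalid, Exclusive}

States satisfying ¬excl → shared: {Shared, Exclusive, Owned}.
States satisfying ¬excl: {Invalid}.
States satisfying A[¬excl → shared U ¬excl]: {Invalid, Exclusive}.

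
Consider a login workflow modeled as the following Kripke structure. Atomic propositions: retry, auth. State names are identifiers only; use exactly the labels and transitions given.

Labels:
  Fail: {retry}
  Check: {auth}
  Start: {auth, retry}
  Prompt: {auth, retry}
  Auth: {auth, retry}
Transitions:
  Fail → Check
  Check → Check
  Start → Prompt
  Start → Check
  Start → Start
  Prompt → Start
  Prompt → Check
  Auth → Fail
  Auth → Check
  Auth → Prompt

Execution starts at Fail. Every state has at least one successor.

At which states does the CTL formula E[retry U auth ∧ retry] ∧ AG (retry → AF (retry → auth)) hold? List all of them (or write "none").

States satisfying retry: {Fail, Start, Prompt, Auth}.
States satisfying auth ∧ retry: {Start, Prompt, Auth}.
States satisfying E[retry U auth ∧ retry]: {Start, Prompt, Auth}.
States satisfying retry → AF (retry → auth): {Fail, Check, Start, Prompt, Auth}.
States satisfying AG (retry → AF (retry → auth)): {Fail, Check, Start, Prompt, Auth}.
States satisfying E[retry U auth ∧ retry] ∧ AG (retry → AF (retry → auth)): {Start, Prompt, Auth}.

{Start, Prompt, Auth}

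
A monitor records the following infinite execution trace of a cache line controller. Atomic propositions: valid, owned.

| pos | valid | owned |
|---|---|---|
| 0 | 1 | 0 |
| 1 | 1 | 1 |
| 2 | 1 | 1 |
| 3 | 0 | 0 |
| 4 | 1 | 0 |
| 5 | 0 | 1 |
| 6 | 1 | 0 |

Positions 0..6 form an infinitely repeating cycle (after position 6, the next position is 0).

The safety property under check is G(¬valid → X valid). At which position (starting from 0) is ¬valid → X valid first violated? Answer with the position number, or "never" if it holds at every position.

¬valid → X valid holds at every position 0..6, and those are all the positions the trace ever visits, so the invariant G(¬valid → X valid) is never violated.

never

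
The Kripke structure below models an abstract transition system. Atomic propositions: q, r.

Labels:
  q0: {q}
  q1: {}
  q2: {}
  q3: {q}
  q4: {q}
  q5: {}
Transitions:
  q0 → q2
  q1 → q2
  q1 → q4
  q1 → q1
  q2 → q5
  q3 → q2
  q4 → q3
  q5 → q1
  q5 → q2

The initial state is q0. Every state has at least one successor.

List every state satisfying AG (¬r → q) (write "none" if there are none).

none

States satisfying ¬r → q: {q0, q3, q4}.
States satisfying AG (¬r → q): ∅.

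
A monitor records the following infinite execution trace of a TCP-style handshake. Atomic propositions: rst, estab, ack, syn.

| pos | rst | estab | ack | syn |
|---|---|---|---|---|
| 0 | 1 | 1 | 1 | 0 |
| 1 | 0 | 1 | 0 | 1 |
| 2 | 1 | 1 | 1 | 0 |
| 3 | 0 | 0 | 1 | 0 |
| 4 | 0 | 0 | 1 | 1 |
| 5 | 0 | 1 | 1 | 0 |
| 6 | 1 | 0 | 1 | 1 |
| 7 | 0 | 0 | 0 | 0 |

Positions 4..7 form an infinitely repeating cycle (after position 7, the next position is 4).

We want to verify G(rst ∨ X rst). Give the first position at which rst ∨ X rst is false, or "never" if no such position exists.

3

Check rst ∨ X rst at each position in order: 0 ✓, 1 ✓, 2 ✓.
At position 3 the labels are {ack} and the next position 4 has {ack, syn}, so rst ∨ X rst is false there. This is the first violation.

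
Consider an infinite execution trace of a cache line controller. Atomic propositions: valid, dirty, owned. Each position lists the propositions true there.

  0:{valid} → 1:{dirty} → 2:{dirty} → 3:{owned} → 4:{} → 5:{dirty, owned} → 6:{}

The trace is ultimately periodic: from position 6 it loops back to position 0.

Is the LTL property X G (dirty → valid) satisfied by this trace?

The position after 0 is 1; G (dirty → valid) is false there.

Does not hold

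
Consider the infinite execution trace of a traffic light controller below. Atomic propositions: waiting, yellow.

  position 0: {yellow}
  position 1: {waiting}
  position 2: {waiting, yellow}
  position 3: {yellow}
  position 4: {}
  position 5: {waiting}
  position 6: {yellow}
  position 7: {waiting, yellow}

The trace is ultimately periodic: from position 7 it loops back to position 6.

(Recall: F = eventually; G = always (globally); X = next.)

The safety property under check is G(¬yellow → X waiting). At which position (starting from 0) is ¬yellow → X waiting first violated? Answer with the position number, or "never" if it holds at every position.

5

Check ¬yellow → X waiting at each position in order: 0 ✓, 1 ✓, 2 ✓, 3 ✓, 4 ✓.
At position 5 the labels are {waiting} and the next position 6 has {yellow}, so ¬yellow → X waiting is false there. This is the first violation.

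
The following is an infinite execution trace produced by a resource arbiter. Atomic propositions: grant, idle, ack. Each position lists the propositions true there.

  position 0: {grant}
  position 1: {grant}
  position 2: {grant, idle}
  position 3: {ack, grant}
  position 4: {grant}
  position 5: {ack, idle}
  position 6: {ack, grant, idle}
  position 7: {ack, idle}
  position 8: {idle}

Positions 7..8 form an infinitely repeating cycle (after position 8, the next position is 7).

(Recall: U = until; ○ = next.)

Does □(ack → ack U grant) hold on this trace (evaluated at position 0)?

ack → ack U grant must hold at every position from 0 onward. It fails at position 7, so □(ack → ack U grant) is false.
Positions where ack holds: 3, 5, 6, 7.
Check ack U grant at each: 3→ok, 5→ok, 6→ok, 7→fails.

Does not hold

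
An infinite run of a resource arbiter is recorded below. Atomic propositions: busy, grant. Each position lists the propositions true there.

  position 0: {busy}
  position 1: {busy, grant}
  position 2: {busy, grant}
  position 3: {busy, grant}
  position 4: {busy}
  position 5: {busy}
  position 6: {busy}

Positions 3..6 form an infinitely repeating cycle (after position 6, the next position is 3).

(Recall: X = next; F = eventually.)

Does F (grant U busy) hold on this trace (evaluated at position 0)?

grant U busy holds at position 0, which is reachable from 0, so F (grant U busy) holds.

Yes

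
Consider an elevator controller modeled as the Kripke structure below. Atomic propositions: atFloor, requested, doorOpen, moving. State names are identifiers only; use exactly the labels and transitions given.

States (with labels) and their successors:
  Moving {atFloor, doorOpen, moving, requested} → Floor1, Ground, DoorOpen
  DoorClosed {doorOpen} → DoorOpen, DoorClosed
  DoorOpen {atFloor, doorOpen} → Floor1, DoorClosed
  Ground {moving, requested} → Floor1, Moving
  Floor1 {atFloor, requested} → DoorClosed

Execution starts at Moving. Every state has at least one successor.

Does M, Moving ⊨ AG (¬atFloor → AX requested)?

States satisfying ¬atFloor → AX requested: {Moving, DoorOpen, Ground, Floor1}.
States satisfying AG (¬atFloor → AX requested): ∅.
DoorClosed is reachable from Moving and violates ¬atFloor → AX requested, so AG fails at Moving.
Moving ∉ Sat(AG (¬atFloor → AX requested)).

No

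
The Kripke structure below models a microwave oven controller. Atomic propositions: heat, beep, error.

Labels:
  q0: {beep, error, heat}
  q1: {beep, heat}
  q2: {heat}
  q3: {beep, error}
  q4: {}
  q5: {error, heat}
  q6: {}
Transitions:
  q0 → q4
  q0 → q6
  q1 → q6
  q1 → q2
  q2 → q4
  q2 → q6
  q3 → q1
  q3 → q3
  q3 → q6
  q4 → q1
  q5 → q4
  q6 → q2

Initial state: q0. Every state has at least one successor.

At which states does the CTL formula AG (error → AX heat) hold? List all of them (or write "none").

{q1, q2, q4, q6}

States satisfying error → AX heat: {q1, q2, q4, q6}.
States satisfying AG (error → AX heat): {q1, q2, q4, q6}.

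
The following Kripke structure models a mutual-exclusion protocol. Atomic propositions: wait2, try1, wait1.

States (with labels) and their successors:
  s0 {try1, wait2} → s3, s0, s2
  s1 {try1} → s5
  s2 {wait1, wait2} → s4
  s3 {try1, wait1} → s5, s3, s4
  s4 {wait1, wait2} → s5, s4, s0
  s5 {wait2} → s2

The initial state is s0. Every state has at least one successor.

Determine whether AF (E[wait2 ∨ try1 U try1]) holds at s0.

Holds

States satisfying E[wait2 ∨ try1 U try1]: {s0, s1, s2, s3, s4, s5}.
States satisfying AF (E[wait2 ∨ try1 U try1]): {s0, s1, s2, s3, s4, s5}.
s0 ∈ Sat(AF (E[wait2 ∨ try1 U try1])).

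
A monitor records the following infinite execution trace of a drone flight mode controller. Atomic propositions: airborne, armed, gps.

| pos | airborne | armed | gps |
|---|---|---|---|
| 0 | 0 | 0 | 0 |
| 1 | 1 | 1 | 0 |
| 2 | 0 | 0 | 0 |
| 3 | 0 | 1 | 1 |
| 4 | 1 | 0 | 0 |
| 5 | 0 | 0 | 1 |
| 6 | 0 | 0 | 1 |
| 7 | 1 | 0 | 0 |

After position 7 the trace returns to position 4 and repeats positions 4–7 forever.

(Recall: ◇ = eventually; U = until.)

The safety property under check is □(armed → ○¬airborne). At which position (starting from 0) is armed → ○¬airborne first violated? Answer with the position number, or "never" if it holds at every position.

Check armed → ○¬airborne at each position in order: 0 ✓, 1 ✓, 2 ✓.
At position 3 the labels are {armed, gps} and the next position 4 has {airborne}, so armed → ○¬airborne is false there. This is the first violation.

3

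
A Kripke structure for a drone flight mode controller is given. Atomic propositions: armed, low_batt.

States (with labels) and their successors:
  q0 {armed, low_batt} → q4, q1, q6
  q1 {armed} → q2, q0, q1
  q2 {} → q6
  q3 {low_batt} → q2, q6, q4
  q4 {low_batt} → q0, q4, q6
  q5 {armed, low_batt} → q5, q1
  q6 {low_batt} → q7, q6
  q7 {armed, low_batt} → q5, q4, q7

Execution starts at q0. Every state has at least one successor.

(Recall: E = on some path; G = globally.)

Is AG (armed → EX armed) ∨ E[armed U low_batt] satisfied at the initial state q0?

Yes

States satisfying armed → EX armed: {q0, q1, q2, q3, q4, q5, q6, q7}.
States satisfying AG (armed → EX armed): {q0, q1, q2, q3, q4, q5, q6, q7}.
States satisfying armed: {q0, q1, q5, q7}.
States satisfying low_batt: {q0, q3, q4, q5, q6, q7}.
States satisfying E[armed U low_batt]: {q0, q1, q3, q4, q5, q6, q7}.
States satisfying AG (armed → EX armed) ∨ E[armed U low_batt]: {q0, q1, q2, q3, q4, q5, q6, q7}.
q0 ∈ Sat(AG (armed → EX armed) ∨ E[armed U low_batt]).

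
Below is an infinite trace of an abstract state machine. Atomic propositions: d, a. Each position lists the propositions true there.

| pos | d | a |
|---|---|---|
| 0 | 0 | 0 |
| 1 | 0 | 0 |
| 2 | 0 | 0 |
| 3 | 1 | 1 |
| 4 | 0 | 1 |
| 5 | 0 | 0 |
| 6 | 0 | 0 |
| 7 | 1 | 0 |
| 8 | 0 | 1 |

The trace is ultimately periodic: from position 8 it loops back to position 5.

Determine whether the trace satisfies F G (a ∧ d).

G (a ∧ d) is false at every position 0..8, so it never becomes true and F G (a ∧ d) fails.

Does not hold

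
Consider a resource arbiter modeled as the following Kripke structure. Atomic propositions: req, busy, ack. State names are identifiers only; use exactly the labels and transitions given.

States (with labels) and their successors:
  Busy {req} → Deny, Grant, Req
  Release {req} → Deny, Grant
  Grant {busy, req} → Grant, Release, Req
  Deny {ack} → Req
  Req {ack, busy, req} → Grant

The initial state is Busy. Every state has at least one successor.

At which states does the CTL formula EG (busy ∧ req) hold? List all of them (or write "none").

{Grant, Req}

States satisfying busy ∧ req: {Grant, Req}.
States satisfying EG (busy ∧ req): {Grant, Req}.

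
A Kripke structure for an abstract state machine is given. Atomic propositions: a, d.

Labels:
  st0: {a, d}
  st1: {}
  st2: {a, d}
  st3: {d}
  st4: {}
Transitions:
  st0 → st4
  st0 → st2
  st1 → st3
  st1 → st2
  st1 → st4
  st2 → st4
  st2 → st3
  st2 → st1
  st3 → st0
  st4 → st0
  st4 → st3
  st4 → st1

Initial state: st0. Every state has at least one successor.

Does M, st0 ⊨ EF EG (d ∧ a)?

States satisfying EG (d ∧ a): ∅.
States satisfying EF EG (d ∧ a): ∅.
No suitable path/successor from st0 witnesses the formula.
st0 ∉ Sat(EF EG (d ∧ a)).

Does not hold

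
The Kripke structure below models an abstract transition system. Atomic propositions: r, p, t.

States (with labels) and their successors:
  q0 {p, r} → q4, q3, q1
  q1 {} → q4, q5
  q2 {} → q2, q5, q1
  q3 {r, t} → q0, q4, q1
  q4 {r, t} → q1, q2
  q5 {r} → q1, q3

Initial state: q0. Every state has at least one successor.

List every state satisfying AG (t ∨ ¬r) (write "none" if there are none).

none

States satisfying t ∨ ¬r: {q1, q2, q3, q4}.
States satisfying AG (t ∨ ¬r): ∅.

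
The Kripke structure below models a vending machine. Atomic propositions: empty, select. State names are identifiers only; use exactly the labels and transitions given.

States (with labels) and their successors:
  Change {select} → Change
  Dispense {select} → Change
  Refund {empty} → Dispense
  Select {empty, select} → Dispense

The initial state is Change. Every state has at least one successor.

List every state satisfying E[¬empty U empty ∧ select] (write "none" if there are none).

{Select}

States satisfying ¬empty: {Change, Dispense}.
States satisfying empty ∧ select: {Select}.
States satisfying E[¬empty U empty ∧ select]: {Select}.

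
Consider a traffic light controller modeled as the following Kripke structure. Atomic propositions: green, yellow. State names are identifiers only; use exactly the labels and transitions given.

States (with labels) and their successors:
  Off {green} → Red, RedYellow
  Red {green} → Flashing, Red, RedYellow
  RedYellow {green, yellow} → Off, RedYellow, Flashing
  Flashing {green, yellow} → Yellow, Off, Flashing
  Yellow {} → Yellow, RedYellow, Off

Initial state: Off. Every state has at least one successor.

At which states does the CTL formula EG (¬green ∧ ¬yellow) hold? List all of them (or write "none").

States satisfying ¬green ∧ ¬yellow: {Yellow}.
States satisfying EG (¬green ∧ ¬yellow): {Yellow}.

{Yellow}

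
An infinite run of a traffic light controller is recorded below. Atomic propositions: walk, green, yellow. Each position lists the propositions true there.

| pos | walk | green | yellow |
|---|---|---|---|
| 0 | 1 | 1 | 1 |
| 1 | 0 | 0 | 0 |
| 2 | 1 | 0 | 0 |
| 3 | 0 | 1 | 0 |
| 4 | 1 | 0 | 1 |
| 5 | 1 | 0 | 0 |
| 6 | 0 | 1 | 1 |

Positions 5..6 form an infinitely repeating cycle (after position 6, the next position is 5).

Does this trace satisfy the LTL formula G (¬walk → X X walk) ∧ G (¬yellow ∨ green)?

Does not hold

¬walk → X X walk must hold at every position from 0 onward. It fails at position 1, so G (¬walk → X X walk) is false.
Positions where ¬walk holds: 1, 3, 6.
Check X X walk at each: 1→fails, 3→ok, 6→fails.
¬yellow ∨ green must hold at every position from 0 onward. It fails at position 4, so G (¬yellow ∨ green) is false.
At position 0: G (¬walk → X X walk) is false; G (¬yellow ∨ green) is false; so G (¬walk → X X walk) ∧ G (¬yellow ∨ green) is false.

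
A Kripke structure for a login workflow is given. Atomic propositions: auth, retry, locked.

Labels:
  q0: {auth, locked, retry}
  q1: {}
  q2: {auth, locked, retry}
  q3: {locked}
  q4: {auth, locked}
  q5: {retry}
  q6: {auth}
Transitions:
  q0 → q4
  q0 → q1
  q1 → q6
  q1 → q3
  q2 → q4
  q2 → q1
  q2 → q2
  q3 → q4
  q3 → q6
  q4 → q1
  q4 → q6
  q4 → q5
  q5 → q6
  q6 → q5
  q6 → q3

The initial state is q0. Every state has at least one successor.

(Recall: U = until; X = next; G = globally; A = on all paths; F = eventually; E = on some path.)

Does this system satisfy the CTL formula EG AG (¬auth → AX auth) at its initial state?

States satisfying AG (¬auth → AX auth): ∅.
States satisfying EG AG (¬auth → AX auth): ∅.
No suitable path/successor from q0 witnesses the formula.
q0 ∉ Sat(EG AG (¬auth → AX auth)).

No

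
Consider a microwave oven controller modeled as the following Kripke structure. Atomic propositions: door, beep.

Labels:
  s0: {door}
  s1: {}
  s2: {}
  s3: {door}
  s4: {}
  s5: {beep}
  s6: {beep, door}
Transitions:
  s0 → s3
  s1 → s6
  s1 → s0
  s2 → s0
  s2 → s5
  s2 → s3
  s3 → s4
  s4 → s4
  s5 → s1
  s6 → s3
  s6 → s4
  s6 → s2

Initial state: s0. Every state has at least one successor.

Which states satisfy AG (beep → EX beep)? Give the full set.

{s0, s3, s4}

States satisfying beep → EX beep: {s0, s1, s2, s3, s4}.
States satisfying AG (beep → EX beep): {s0, s3, s4}.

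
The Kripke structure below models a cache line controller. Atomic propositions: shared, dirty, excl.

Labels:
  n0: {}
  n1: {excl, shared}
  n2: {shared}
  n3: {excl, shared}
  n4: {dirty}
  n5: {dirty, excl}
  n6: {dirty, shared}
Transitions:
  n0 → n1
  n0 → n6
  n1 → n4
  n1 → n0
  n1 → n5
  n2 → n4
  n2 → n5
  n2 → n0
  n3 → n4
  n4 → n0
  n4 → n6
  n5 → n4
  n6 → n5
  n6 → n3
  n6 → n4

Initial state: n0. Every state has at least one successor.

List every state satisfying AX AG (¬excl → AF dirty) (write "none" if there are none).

States satisfying AG (¬excl → AF dirty): ∅.
States satisfying AX AG (¬excl → AF dirty): ∅.

none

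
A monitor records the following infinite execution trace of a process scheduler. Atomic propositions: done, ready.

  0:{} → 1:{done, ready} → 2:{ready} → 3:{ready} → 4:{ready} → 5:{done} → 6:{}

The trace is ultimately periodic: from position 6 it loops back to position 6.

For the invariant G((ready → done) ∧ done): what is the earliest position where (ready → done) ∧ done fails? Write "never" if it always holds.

0

At position 0 the labels are {}, so (ready → done) ∧ done is false there. This is the first violation.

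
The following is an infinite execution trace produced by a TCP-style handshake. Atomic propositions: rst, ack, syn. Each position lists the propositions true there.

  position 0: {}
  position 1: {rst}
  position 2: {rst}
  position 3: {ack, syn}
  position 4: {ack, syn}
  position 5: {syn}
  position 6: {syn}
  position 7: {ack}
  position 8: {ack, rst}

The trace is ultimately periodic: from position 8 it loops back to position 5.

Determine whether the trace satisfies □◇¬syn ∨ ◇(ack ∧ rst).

Yes

◇¬syn holds at every position 0..8, and those are all positions ever visited, so □◇¬syn holds.
ack ∧ rst holds at position 8, which is reachable from 0, so ◇(ack ∧ rst) holds.
At position 0: □◇¬syn is true; ◇(ack ∧ rst) is true; so □◇¬syn ∨ ◇(ack ∧ rst) is true.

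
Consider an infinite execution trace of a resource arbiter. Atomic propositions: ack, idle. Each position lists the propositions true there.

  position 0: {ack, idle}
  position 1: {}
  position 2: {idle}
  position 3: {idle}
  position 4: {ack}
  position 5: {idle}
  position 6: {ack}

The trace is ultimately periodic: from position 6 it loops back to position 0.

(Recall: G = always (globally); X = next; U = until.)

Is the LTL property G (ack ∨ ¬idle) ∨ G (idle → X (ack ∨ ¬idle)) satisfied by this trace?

Does not hold

ack ∨ ¬idle must hold at every position from 0 onward. It fails at position 2, so G (ack ∨ ¬idle) is false.
idle → X (ack ∨ ¬idle) must hold at every position from 0 onward. It fails at position 2, so G (idle → X (ack ∨ ¬idle)) is false.
Positions where idle holds: 0, 2, 3, 5.
Check X (ack ∨ ¬idle) at each: 0→ok, 2→fails, 3→ok, 5→ok.
At position 0: G (ack ∨ ¬idle) is false; G (idle → X (ack ∨ ¬idle)) is false; so G (ack ∨ ¬idle) ∨ G (idle → X (ack ∨ ¬idle)) is false.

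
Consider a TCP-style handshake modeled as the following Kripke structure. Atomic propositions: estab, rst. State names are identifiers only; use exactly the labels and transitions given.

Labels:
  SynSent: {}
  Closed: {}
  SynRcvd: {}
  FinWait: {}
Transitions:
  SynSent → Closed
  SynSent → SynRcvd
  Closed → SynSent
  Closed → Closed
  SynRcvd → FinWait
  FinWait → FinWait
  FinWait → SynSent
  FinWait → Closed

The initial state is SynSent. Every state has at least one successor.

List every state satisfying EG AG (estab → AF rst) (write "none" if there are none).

{SynSent, Closed, SynRcvd, FinWait}

States satisfying AG (estab → AF rst): {SynSent, Closed, SynRcvd, FinWait}.
States satisfying EG AG (estab → AF rst): {SynSent, Closed, SynRcvd, FinWait}.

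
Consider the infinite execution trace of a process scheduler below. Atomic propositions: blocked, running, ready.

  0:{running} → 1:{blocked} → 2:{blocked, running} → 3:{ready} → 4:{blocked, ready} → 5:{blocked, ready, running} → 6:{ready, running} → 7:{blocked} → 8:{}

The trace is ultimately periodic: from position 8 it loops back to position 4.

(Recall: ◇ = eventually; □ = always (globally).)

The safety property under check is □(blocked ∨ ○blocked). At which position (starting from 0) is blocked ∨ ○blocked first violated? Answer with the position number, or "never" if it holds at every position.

never

blocked ∨ ○blocked holds at every position 0..8, and those are all the positions the trace ever visits, so the invariant □(blocked ∨ ○blocked) is never violated.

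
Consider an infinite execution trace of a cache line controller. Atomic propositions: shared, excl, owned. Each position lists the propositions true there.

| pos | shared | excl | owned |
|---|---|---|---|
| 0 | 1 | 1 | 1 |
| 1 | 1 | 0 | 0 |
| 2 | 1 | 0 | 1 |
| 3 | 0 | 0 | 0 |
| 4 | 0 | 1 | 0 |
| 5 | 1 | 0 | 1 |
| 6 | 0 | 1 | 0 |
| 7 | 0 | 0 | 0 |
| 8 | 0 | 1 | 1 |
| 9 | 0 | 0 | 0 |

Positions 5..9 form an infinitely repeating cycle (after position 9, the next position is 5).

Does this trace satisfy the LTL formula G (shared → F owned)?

Satisfied

shared → F owned holds at every position 0..9, and those are all positions ever visited, so G (shared → F owned) holds.
Positions where shared holds: 0, 1, 2, 5.
Check F owned at each: 0→ok, 1→ok, 2→ok, 5→ok.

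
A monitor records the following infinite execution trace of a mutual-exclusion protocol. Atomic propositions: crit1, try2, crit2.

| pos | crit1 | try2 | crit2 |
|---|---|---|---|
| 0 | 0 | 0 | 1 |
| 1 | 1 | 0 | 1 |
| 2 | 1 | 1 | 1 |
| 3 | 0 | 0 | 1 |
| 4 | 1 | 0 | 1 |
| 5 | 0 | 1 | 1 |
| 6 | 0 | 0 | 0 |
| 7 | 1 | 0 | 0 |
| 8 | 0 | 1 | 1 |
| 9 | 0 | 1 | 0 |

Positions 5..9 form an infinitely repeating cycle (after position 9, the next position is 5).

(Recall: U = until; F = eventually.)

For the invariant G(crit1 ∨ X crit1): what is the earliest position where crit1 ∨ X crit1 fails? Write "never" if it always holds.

Check crit1 ∨ X crit1 at each position in order: 0 ✓, 1 ✓, 2 ✓, 3 ✓, 4 ✓.
At position 5 the labels are {crit2, try2} and the next position 6 has {}, so crit1 ∨ X crit1 is false there. This is the first violation.

5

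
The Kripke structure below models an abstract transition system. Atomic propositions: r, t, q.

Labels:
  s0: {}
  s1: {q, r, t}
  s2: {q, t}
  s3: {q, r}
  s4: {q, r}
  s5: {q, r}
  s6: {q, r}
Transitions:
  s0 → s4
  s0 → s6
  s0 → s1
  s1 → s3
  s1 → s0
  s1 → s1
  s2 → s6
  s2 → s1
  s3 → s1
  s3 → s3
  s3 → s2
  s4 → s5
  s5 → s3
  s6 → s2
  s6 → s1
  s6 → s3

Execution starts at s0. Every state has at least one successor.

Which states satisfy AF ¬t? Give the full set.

States satisfying ¬t: {s0, s3, s4, s5, s6}.
States satisfying AF ¬t: {s0, s3, s4, s5, s6}.

{s0, s3, s4, s5, s6}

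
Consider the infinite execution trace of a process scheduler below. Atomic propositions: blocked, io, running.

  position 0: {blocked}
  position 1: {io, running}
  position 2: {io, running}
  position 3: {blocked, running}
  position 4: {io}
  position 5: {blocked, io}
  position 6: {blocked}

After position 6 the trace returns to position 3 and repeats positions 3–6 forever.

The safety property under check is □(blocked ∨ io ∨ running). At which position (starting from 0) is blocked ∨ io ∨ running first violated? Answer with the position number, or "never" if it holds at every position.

never

blocked ∨ io ∨ running holds at every position 0..6, and those are all the positions the trace ever visits, so the invariant □(blocked ∨ io ∨ running) is never violated.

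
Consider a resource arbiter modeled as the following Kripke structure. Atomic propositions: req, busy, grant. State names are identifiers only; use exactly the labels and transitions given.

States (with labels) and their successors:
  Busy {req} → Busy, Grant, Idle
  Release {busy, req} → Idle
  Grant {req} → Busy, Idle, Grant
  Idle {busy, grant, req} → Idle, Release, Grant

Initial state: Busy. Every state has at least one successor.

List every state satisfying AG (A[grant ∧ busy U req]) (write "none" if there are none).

States satisfying A[grant ∧ busy U req]: {Busy, Release, Grant, Idle}.
States satisfying AG (A[grant ∧ busy U req]): {Busy, Release, Grant, Idle}.

{Busy, Release, Grant, Idle}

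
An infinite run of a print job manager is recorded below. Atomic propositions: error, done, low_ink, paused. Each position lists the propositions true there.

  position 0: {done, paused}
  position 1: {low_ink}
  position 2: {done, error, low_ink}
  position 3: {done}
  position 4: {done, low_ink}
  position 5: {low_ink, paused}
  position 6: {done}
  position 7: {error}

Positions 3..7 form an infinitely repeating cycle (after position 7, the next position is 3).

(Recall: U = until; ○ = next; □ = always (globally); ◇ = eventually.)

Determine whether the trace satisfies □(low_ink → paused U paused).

Does not hold

low_ink → paused U paused must hold at every position from 0 onward. It fails at position 1, so □(low_ink → paused U paused) is false.
Positions where low_ink holds: 1, 2, 4, 5.
Check paused U paused at each: 1→fails, 2→fails, 4→fails, 5→ok.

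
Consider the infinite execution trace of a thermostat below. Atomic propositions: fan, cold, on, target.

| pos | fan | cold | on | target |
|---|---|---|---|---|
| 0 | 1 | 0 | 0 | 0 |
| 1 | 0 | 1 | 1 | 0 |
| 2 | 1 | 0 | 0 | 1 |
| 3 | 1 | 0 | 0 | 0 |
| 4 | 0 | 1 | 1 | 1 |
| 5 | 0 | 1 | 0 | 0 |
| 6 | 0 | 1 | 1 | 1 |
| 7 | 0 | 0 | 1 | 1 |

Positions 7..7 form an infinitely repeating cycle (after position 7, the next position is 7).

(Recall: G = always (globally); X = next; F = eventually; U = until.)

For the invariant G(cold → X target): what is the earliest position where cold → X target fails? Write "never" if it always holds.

Check cold → X target at each position in order: 0 ✓, 1 ✓, 2 ✓, 3 ✓.
At position 4 the labels are {cold, on, target} and the next position 5 has {cold}, so cold → X target is false there. This is the first violation.

4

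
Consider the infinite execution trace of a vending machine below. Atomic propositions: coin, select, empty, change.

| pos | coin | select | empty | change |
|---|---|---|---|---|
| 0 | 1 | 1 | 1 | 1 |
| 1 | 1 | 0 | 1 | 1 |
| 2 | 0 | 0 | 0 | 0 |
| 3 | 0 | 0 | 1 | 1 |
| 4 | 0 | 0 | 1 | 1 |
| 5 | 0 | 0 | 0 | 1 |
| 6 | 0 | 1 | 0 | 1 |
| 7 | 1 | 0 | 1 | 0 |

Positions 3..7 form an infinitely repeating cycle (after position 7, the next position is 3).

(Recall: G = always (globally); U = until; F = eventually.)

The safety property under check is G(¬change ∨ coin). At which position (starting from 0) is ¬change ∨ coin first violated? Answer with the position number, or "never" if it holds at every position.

Check ¬change ∨ coin at each position in order: 0 ✓, 1 ✓, 2 ✓.
At position 3 the labels are {change, empty}, so ¬change ∨ coin is false there. This is the first violation.

3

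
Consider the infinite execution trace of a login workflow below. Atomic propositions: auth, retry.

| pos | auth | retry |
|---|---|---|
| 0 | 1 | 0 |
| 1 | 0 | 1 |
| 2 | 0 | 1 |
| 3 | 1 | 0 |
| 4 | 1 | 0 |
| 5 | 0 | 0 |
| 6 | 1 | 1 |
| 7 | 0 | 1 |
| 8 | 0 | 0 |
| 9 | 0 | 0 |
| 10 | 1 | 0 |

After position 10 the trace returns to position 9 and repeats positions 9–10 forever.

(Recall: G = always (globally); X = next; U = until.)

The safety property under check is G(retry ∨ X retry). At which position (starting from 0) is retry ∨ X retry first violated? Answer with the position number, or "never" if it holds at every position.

Check retry ∨ X retry at each position in order: 0 ✓, 1 ✓, 2 ✓.
At position 3 the labels are {auth} and the next position 4 has {auth}, so retry ∨ X retry is false there. This is the first violation.

3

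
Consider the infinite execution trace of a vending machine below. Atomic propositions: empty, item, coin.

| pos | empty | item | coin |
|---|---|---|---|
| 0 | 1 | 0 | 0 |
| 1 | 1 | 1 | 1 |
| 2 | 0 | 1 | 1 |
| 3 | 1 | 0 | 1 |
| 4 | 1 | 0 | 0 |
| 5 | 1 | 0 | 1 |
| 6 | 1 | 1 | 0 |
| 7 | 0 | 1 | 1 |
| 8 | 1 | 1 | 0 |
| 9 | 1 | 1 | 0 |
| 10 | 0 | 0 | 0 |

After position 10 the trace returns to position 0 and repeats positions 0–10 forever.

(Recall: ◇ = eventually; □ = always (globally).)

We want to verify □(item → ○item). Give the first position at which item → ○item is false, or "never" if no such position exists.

2

Check item → ○item at each position in order: 0 ✓, 1 ✓.
At position 2 the labels are {coin, item} and the next position 3 has {coin, empty}, so item → ○item is false there. This is the first violation.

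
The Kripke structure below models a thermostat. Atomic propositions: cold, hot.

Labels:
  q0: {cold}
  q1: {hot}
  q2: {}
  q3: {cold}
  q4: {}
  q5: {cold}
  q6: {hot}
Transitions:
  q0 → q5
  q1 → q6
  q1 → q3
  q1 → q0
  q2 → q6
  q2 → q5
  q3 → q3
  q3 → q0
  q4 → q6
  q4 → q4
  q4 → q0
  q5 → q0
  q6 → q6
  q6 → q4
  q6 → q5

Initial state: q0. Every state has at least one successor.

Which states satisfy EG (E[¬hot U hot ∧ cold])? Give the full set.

States satisfying E[¬hot U hot ∧ cold]: ∅.
States satisfying EG (E[¬hot U hot ∧ cold]): ∅.

none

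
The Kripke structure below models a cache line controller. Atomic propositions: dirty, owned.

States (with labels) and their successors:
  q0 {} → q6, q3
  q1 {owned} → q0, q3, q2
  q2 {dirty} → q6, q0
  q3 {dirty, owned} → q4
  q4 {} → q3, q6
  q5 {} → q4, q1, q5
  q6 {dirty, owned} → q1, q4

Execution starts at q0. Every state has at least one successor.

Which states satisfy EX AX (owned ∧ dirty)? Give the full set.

States satisfying AX (owned ∧ dirty): {q0, q4}.
States satisfying EX AX (owned ∧ dirty): {q1, q2, q3, q5, q6}.

{q1, q2, q3, q5, q6}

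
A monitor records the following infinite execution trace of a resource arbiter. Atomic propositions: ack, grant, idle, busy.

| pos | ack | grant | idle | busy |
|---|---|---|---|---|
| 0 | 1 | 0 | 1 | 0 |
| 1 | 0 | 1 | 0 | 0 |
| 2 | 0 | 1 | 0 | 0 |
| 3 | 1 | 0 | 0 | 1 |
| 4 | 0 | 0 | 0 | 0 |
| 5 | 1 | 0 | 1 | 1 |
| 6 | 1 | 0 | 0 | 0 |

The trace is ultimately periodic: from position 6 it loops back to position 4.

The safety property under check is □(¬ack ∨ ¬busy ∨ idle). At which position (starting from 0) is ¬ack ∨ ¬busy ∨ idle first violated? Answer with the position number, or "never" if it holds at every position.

3

Check ¬ack ∨ ¬busy ∨ idle at each position in order: 0 ✓, 1 ✓, 2 ✓.
At position 3 the labels are {ack, busy}, so ¬ack ∨ ¬busy ∨ idle is false there. This is the first violation.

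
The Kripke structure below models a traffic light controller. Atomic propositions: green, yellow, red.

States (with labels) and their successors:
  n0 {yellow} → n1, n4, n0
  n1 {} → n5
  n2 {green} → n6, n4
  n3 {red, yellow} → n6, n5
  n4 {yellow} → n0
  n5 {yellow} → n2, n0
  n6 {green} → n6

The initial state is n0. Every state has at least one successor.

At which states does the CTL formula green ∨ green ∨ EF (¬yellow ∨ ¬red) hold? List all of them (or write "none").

States satisfying green ∨ green: {n2, n6}.
States satisfying ¬yellow ∨ ¬red: {n0, n1, n2, n4, n5, n6}.
States satisfying EF (¬yellow ∨ ¬red): {n0, n1, n2, n3, n4, n5, n6}.
States satisfying green ∨ green ∨ EF (¬yellow ∨ ¬red): {n0, n1, n2, n3, n4, n5, n6}.

{n0, n1, n2, n3, n4, n5, n6}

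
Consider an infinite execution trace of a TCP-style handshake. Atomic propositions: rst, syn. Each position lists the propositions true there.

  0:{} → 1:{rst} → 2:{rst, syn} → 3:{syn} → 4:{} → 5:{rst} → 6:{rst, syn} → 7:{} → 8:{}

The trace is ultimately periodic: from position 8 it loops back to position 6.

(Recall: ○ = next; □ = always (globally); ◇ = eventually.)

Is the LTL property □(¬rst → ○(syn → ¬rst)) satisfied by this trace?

¬rst → ○(syn → ¬rst) must hold at every position from 0 onward. It fails at position 8, so □(¬rst → ○(syn → ¬rst)) is false.
Positions where ¬rst holds: 0, 3, 4, 7, 8.
Check ○(syn → ¬rst) at each: 0→ok, 3→ok, 4→ok, 7→ok, 8→fails.

Violated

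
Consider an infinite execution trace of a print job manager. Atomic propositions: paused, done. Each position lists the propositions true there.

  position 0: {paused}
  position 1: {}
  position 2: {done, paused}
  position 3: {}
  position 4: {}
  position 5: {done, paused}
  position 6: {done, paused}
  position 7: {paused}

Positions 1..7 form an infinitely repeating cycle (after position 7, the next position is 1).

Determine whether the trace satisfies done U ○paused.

No

Walking from position 0: at position 0, ○paused has not yet held and done fails, so done U ○paused is false.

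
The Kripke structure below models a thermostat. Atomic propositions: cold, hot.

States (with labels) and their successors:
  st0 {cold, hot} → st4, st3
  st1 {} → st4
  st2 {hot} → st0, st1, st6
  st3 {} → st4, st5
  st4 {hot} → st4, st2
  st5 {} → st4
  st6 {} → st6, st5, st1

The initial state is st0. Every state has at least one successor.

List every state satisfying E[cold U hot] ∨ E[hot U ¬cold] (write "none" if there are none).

{st0, st1, st2, st3, st4, st5, st6}

States satisfying cold: {st0}.
States satisfying hot: {st0, st2, st4}.
States satisfying E[cold U hot]: {st0, st2, st4}.
States satisfying ¬cold: {st1, st2, st3, st4, st5, st6}.
States satisfying E[hot U ¬cold]: {st0, st1, st2, st3, st4, st5, st6}.
States satisfying E[cold U hot] ∨ E[hot U ¬cold]: {st0, st1, st2, st3, st4, st5, st6}.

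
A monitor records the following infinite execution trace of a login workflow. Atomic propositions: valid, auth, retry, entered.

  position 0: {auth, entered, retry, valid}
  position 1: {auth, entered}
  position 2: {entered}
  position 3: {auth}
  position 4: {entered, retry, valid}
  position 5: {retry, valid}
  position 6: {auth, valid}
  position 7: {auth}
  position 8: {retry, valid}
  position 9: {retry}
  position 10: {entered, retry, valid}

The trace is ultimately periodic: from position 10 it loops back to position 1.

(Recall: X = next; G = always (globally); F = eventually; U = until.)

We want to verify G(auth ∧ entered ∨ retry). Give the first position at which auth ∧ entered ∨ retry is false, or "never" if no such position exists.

2

Check auth ∧ entered ∨ retry at each position in order: 0 ✓, 1 ✓.
At position 2 the labels are {entered}, so auth ∧ entered ∨ retry is false there. This is the first violation.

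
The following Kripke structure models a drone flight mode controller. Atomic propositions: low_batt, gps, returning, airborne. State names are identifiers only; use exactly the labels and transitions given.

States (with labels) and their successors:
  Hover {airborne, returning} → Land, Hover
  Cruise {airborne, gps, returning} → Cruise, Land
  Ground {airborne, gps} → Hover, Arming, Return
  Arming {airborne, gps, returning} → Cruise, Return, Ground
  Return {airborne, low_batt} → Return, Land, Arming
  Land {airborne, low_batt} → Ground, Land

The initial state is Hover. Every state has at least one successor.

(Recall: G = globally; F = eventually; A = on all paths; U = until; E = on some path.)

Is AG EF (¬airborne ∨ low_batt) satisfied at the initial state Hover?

Yes

States satisfying EF (¬airborne ∨ low_batt): {Hover, Cruise, Ground, Arming, Return, Land}.
States satisfying AG EF (¬airborne ∨ low_batt): {Hover, Cruise, Ground, Arming, Return, Land}.
Every state reachable from Hover satisfies EF (¬airborne ∨ low_batt).
Hover ∈ Sat(AG EF (¬airborne ∨ low_batt)).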